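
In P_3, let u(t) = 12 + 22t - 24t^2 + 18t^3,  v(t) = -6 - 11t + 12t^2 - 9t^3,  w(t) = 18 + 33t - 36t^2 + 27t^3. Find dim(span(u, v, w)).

dim = 1

Pass to coordinate vectors with respect to the basis {1, t, …, t^3}.
Put the 4×3 matrix [u|v|w] into echelon form.
The echelon form has 1 nonzero row, so the rank is 1.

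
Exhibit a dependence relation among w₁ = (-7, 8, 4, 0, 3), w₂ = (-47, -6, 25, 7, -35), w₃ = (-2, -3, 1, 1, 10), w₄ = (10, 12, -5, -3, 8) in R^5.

3w₁ - w₂ - 2w₃ - 3w₄ = 0

Row-reduce the matrix with w₁, w₂, w₃, w₄ as columns; the null space gives the coefficients.
A generator of the null space is (3, -1, -2, -3).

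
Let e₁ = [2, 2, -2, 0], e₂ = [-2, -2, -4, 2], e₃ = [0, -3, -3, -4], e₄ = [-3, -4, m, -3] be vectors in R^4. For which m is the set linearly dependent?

m = 7

The set is linearly dependent precisely when det[e₁; e₂; e₃; e₄] = 0.
Expanding, det = 84 - 12*m.
Setting this to zero gives m = 7.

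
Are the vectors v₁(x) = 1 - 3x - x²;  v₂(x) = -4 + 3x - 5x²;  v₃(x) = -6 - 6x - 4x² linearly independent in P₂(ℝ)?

Take coordinates with respect to the standard basis {1, x, x²}.
Row-reduce the matrix whose columns are v₁, v₂, v₃.
The reduction yields 3 nonzero rows, so the rank is 3.
Since rank = 3 (the number of vectors), the set is linearly independent.

linearly independent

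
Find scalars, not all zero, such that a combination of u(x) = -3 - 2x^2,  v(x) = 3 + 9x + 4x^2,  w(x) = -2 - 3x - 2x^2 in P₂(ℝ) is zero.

Take coordinates with respect to {1, x, x^2}.
Solve the homogeneous system with u, v, w as columns by row-reducing the coefficient matrix.
The free variable yields coefficients (1, -1, -3) (any nonzero multiple also works).

u - v - 3w = 0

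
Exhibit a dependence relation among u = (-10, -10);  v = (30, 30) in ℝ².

Solve the homogeneous system with u, v as columns by row-reducing the coefficient matrix.
The free variable yields coefficients (3, 1) (any nonzero multiple also works).

3u + v = 0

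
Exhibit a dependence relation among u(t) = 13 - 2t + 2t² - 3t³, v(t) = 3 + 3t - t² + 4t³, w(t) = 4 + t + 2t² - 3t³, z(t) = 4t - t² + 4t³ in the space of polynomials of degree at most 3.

Take coordinates with respect to {1, t, …, t³}.
Solve the homogeneous system with u, v, w, z as columns by row-reducing the coefficient matrix.
One solution (up to scaling) is (1, -3, -1, 3).

u - 3v - w + 3z = 0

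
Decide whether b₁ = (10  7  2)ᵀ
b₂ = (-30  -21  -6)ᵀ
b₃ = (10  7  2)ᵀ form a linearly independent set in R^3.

linearly dependent

Two of the vectors are equal, giving an immediate dependence.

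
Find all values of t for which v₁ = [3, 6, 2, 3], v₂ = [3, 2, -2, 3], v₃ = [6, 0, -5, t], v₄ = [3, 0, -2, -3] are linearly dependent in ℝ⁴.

Place the vectors as rows of a 4×4 matrix; dependence ⇔ determinant zero.
The determinant works out to 24*t + 72.
Solving 24*t + 72 = 0 yields t = -3.

t = -3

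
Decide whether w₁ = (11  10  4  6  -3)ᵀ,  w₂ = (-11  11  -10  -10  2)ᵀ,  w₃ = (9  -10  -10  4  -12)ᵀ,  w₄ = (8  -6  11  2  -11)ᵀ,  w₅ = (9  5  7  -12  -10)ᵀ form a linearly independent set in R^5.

Row-reduce the matrix whose columns are w₁, w₂, w₃, w₄, w₅.
The reduction yields 5 nonzero rows, so the rank is 5.
Since rank = 5 (the number of vectors), the set is linearly independent.

linearly independent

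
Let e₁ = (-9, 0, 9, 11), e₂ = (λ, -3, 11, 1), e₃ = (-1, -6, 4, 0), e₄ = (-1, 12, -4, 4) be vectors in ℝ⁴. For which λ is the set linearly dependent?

λ = 7/4

Place the vectors as rows of a 4×4 matrix; dependence ⇔ determinant zero.
The determinant works out to 48*λ - 84.
Solving 48*λ - 84 = 0 yields λ = 7/4.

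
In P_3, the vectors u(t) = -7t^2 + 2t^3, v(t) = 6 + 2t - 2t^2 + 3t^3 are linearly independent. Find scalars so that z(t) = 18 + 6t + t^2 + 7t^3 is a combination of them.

Take coordinate vectors relative to {1, t, …, t^3}.
Set up the augmented matrix [u | v | z] and row-reduce.
The system has the unique solution (α₁, α₂) = (-1, 3).

z = -u + 3v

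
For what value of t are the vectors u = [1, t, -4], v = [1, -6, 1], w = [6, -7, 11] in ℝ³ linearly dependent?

Place the vectors as rows of a 3×3 matrix; dependence ⇔ determinant zero.
The determinant works out to -5*t - 175.
Setting this to zero gives t = -35.

t = -35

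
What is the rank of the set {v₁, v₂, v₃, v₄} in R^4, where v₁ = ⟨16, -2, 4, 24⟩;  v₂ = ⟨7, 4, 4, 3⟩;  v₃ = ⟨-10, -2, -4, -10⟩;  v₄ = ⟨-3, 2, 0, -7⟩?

2

Put the 4×4 matrix [v₁|v₂|v₃|v₄] into echelon form.
The echelon form has 2 nonzero rows, so the rank is 2.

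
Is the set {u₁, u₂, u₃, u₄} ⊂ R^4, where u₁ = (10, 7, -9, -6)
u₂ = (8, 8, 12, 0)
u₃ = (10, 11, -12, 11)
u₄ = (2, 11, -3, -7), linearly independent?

linearly independent

Place the vectors as rows of a 4×4 matrix and reduce to echelon form.
The reduction yields 4 nonzero rows, so the rank is 4.
Since rank = 4 (the number of vectors), the set is linearly independent.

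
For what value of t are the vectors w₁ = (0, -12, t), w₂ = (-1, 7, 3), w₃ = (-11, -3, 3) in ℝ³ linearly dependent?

t = -9/2

The vectors are dependent exactly when the determinant of the matrix with rows w₁, w₂, w₃ vanishes.
The determinant works out to 80*t + 360.
Solving 80*t + 360 = 0 yields t = -9/2.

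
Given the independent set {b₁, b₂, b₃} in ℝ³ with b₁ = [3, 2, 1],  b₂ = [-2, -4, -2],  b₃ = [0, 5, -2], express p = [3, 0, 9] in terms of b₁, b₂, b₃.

Write p = a₁b₁ + … + a₃b₃ and equate components.
The system has the unique solution (a₁, a₂, a₃) = (-1, -3, -2).

p = -b₁ - 3b₂ - 2b₃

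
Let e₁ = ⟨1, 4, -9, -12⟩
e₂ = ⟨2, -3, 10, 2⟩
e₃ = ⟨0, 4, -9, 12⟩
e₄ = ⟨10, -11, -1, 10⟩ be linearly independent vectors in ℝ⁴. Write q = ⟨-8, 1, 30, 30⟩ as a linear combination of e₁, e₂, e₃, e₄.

Set up the augmented matrix [e₁ | e₂ | e₃ | e₄ | q] and row-reduce.
Back-substitution yields (α₁, …, α₄) = (-2, 2, 1, -1).

q = -2e₁ + 2e₂ + e₃ - e₄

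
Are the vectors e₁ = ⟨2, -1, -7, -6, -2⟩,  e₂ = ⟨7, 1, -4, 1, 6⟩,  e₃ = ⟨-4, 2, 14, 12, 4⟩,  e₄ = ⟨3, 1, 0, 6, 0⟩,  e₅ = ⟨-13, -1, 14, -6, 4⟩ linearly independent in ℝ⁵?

linearly dependent

One vector is a scalar multiple of another, so the set is dependent.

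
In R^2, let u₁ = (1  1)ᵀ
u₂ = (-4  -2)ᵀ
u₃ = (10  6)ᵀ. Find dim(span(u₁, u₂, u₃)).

Row-reduce the 3×2 matrix with these as rows.
The echelon form has 2 nonzero rows, so the rank is 2.
(With 3 elements in a 2-dimensional space the rank is at most 2.)

2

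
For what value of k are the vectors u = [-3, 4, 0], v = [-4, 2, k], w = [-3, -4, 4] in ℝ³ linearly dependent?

Place the vectors as rows of a 3×3 matrix; dependence ⇔ determinant zero.
The determinant works out to 40 - 24*k.
Solving 40 - 24*k = 0 yields k = 5/3.

k = 5/3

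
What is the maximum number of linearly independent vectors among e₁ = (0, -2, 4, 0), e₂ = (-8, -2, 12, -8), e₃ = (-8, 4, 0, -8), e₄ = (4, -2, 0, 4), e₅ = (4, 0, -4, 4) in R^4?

Put the 4×5 matrix [e₁|e₂|e₃|e₄|e₅] into echelon form.
Reduction leaves 2 leading entries, giving rank 2.
(With 5 elements in a 4-dimensional space the rank is at most 4.)

2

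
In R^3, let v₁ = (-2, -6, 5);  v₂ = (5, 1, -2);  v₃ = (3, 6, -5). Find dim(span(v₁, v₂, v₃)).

Row-reduce the 3×3 matrix with these as rows.
There are 3 pivot columns, so rank = 3.

3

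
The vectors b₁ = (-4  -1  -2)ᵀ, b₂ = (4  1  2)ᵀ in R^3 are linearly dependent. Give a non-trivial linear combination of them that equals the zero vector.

Solve the homogeneous system with b₁, b₂ as columns by row-reducing the coefficient matrix.
The free variable yields coefficients (1, 1) (any nonzero multiple also works).

b₁ + b₂ = 0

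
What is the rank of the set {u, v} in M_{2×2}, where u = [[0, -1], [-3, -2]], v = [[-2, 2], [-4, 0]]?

rank 2

Use coordinates relative to {E₁₁, E₁₂, E₂₁, E₂₂}.
Form the matrix with u, v as columns and reduce.
The echelon form has 2 nonzero rows, so the rank is 2.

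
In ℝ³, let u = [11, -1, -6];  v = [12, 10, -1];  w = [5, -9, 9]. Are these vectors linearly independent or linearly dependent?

linearly independent

The matrix [u|v|w] has determinant 1952.
A nonzero determinant means the columns are linearly independent.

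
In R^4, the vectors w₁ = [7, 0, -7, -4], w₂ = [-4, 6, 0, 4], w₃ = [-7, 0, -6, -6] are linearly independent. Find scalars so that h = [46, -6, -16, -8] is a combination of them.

h = 4w₁ - w₂ - 2w₃

Since w₁, w₂, w₃ are independent, the coefficients expressing h are uniquely determined by a linear system.
Back-substitution yields (c₁, c₂, c₃) = (4, -1, -2).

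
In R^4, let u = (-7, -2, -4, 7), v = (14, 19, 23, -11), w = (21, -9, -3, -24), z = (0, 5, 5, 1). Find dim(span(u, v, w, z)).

Put the 4×4 matrix [u|v|w|z] into echelon form.
The echelon form has 2 nonzero rows, so the rank is 2.

2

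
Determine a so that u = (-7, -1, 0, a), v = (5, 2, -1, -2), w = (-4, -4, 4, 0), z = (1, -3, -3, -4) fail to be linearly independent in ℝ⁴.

Place the vectors as rows of a 4×4 matrix; dependence ⇔ determinant zero.
Expanding, det = 368 - 88*a.
This vanishes exactly when a = 46/11.

a = 46/11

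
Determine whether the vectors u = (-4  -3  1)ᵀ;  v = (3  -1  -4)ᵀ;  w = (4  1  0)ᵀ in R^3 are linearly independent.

Form the 3×3 matrix with these as columns; its determinant is 39.
A nonzero determinant means the columns are linearly independent.

linearly independent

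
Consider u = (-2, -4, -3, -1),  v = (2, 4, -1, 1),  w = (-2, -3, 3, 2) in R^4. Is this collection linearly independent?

linearly independent

Row-reduce the matrix whose columns are u, v, w.
The reduction yields 3 nonzero rows, so the rank is 3.
Since rank = 3 (the number of vectors), the set is linearly independent.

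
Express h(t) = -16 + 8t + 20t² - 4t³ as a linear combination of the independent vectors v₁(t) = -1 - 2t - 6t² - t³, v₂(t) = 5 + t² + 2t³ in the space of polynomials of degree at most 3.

Take coordinate vectors relative to {1, t, …, t³}.
Write h = α₁v₁ + α₂v₂ and equate components.
Row-reducing the augmented matrix gives the unique coefficients (α₁, α₂) = (-4, -4).

h = -4v₁ - 4v₂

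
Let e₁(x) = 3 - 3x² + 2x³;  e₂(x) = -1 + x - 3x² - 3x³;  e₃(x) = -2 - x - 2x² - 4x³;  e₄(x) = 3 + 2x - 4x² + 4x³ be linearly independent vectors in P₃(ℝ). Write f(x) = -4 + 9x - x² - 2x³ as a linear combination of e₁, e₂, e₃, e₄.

f = -3e₁ + 4e₂ - 3e₃ + e₄

Identify each element with its coordinate vector in ℝ⁴ via {1, x, …, x³}.
Since e₁, e₂, e₃, e₄ are independent, the coefficients expressing f are uniquely determined by a linear system.
Row-reducing the augmented matrix gives the unique coefficients (α₁, …, α₄) = (-3, 4, -3, 1).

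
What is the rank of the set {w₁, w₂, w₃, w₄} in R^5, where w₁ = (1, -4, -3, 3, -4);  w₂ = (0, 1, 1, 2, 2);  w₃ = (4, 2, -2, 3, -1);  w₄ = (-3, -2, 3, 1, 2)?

Put the 5×4 matrix [w₁|w₂|w₃|w₄] into echelon form.
Reduction leaves 4 leading entries, giving rank 4.

rank 4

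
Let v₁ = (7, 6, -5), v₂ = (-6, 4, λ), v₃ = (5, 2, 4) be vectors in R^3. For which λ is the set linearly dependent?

Dependence holds iff the 3×3 matrix [v₁ v₂ v₃] is singular.
Cofactor expansion gives det = 16*λ + 416.
Solving 16*λ + 416 = 0 yields λ = -26.

λ = -26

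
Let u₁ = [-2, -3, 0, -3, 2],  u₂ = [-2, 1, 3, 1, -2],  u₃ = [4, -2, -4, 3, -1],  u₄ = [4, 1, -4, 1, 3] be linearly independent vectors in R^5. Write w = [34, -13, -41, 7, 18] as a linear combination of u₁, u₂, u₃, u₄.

w = 2u₁ - 3u₂ + 4u₃ + 4u₄

Solve the system with u₁, u₂, u₃, u₄ as columns and w as the right-hand side.
The system has the unique solution (α₁, …, α₄) = (2, -3, 4, 4).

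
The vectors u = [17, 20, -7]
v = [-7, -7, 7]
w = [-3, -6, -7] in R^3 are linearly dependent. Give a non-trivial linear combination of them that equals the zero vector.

u + 2v + w = 0

Solve the homogeneous system with u, v, w as columns by row-reducing the coefficient matrix.
One solution (up to scaling) is (1, 2, 1).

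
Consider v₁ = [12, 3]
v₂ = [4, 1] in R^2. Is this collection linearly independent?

One vector is a scalar multiple of another, so the set is dependent.

linearly dependent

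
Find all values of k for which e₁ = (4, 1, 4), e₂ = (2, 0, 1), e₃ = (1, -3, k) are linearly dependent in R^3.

k = -11/2

The vectors are dependent exactly when the determinant of the matrix with rows e₁, e₂, e₃ vanishes.
Cofactor expansion gives det = -2*k - 11.
Setting this to zero gives k = -11/2.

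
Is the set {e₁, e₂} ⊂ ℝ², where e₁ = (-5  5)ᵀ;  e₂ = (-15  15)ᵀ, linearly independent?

linearly dependent

Place the vectors as rows of a 2×2 matrix and reduce to echelon form.
The reduction yields 1 nonzero row, so the rank is 1.
Since rank 1 < 2, the set is linearly dependent.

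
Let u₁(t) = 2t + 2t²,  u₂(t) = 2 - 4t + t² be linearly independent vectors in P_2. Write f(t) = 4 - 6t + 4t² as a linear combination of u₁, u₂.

f = u₁ + 2u₂

Identify each element with its coordinate vector in ℝ³ via {1, t, t²}.
Solve the system with u₁, u₂ as columns and f as the right-hand side.
The system has the unique solution (c₁, c₂) = (1, 2).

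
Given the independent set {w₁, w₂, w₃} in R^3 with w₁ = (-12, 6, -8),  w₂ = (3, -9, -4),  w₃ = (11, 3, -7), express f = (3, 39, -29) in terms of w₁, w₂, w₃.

f = 2w₁ - 2w₂ + 3w₃

Solve the system with w₁, w₂, w₃ as columns and f as the right-hand side.
Back-substitution yields (a₁, a₂, a₃) = (2, -2, 3).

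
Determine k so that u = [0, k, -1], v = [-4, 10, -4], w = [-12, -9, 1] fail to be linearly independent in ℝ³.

k = 3

The set is linearly dependent precisely when det[u; v; w] = 0.
Expanding, det = 52*k - 156.
Solving 52*k - 156 = 0 yields k = 3.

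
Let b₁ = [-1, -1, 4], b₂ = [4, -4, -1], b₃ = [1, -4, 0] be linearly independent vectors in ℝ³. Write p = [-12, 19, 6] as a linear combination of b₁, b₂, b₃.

p = b₁ - 2b₂ - 3b₃

Since b₁, b₂, b₃ are independent, the coefficients expressing p are uniquely determined by a linear system.
Back-substitution yields (a₁, a₂, a₃) = (1, -2, -3).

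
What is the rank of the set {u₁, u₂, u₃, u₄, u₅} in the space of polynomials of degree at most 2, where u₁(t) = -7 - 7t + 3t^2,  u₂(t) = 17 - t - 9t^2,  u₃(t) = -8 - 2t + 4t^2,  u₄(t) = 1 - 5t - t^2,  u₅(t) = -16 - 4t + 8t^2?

2

Use coordinates relative to {1, t, t^2}.
Apply Gaussian elimination to the matrix whose rows are u₁, u₂, u₃, u₄, u₅.
Reduction leaves 2 leading entries, giving rank 2.
(With 5 elements in a 3-dimensional space the rank is at most 3.)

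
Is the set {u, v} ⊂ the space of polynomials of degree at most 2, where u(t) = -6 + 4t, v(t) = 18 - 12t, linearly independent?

linearly dependent

Take coordinates with respect to the standard basis {1, t, t^2}.
One vector is a scalar multiple of another, so the set is dependent.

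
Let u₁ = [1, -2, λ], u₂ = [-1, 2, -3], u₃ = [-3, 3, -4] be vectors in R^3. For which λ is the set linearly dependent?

λ = 3

Place the vectors as rows of a 3×3 matrix; dependence ⇔ determinant zero.
Expanding, det = 3*λ - 9.
Solving 3*λ - 9 = 0 yields λ = 3.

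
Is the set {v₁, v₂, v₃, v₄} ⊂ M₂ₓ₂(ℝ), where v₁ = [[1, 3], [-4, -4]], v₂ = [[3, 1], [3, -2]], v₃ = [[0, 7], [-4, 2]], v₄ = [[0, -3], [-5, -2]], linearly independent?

linearly independent

Write each element as a coordinate vector in ℝ⁴ using {E₁₁, E₁₂, E₂₁, E₂₂}.
Row-reduce the matrix whose columns are v₁, v₂, v₃, v₄.
The reduction yields 4 nonzero rows, so the rank is 4.
Since rank = 4 (the number of vectors), the set is linearly independent.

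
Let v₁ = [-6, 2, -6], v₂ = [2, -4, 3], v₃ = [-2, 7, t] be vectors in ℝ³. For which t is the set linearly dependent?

t = -39/10

The set is linearly dependent precisely when det[v₁; v₂; v₃] = 0.
The determinant works out to 20*t + 78.
This vanishes exactly when t = -39/10.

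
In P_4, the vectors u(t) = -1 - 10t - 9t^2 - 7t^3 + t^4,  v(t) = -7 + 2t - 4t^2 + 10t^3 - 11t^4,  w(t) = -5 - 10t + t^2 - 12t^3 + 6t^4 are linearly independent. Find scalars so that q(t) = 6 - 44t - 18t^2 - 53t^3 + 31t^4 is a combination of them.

Take coordinate vectors relative to {1, t, …, t^4}.
Write q = a₁u + … + a₃w and equate components.
Row-reducing the augmented matrix gives the unique coefficients (a₁, a₂, a₃) = (3, -2, 1).

q = 3u - 2v + w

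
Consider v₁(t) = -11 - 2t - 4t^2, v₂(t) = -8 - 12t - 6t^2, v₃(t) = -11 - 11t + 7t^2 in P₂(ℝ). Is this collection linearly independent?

linearly independent

Take coordinates with respect to the standard basis {1, t, t^2}.
Place the vectors as rows of a 3×3 matrix and reduce to echelon form.
The reduction yields 3 nonzero rows, so the rank is 3.
Since rank = 3 (the number of vectors), the set is linearly independent.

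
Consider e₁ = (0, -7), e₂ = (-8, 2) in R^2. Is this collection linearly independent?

The matrix [e₁|e₂] has determinant -56.
A nonzero determinant means the columns are linearly independent.

linearly independent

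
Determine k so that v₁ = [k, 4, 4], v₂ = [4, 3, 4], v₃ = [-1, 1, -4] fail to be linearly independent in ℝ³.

k = 19/4

The set is linearly dependent precisely when det[v₁; v₂; v₃] = 0.
Cofactor expansion gives det = 76 - 16*k.
Setting this to zero gives k = 19/4.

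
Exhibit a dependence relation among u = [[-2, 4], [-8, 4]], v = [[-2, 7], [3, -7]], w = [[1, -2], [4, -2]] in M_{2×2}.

u + 2w = 0

Take coordinates with respect to {E₁₁, E₁₂, E₂₁, E₂₂}.
Set up α₁u + … + α₃w = 0 and solve the homogeneous system.
A generator of the null space is (1, 0, 2).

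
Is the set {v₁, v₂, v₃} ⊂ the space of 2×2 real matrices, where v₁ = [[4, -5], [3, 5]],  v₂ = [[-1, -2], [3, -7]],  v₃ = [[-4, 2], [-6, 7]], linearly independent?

linearly independent

Write each element as a coordinate vector in ℝ⁴ using {E₁₁, E₁₂, E₂₁, E₂₂}.
Place the vectors as rows of a 3×4 matrix and reduce to echelon form.
The reduction yields 3 nonzero rows, so the rank is 3.
Since rank = 3 (the number of vectors), the set is linearly independent.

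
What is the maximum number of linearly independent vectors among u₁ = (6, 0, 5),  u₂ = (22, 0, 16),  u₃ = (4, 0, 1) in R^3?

Form the matrix with u₁, u₂, u₃ as columns and reduce.
There are 2 pivot columns, so rank = 2.

2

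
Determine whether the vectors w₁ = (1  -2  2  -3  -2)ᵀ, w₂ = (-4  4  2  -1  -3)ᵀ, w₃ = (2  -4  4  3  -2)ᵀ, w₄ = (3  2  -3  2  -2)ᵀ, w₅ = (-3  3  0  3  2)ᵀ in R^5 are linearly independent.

linearly independent

The matrix [w₁|w₂|w₃|w₄|w₅] has determinant 561.
A nonzero determinant means the columns are linearly independent.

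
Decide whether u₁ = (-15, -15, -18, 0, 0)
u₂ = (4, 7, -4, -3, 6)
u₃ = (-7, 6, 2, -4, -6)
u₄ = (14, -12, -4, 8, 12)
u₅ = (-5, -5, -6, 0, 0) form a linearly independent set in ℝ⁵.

One vector is a scalar multiple of another, so the set is dependent.

linearly dependent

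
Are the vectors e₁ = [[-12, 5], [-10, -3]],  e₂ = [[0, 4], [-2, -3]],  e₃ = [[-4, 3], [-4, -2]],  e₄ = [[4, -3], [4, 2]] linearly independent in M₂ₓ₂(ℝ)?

Write each element as a coordinate vector in ℝ⁴ using {E₁₁, E₁₂, E₂₁, E₂₂}.
Form the 4×4 matrix with these as columns; its determinant is 0.
A zero determinant means the columns are linearly dependent.
Indeed e₁ + e₂ - 3e₃ = 0.

linearly dependent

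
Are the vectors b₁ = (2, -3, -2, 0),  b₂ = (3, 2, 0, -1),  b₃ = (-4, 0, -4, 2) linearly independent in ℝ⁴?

linearly independent

Row-reduce the matrix whose columns are b₁, b₂, b₃.
The reduction yields 3 nonzero rows, so the rank is 3.
Since rank = 3 (the number of vectors), the set is linearly independent.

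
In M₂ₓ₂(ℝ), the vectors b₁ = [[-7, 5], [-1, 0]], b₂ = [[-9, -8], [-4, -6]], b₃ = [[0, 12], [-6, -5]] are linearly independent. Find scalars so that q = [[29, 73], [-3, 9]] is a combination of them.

Take coordinate vectors relative to {E₁₁, E₁₂, E₂₁, E₂₂}.
Set up the augmented matrix [b₁ | b₂ | b₃ | q] and row-reduce.
Row-reducing the augmented matrix gives the unique coefficients (c₁, c₂, c₃) = (1, -4, 3).

q = b₁ - 4b₂ + 3b₃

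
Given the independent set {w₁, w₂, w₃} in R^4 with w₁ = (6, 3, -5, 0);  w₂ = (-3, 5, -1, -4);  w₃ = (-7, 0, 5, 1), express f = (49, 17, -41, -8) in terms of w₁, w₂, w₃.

f = 4w₁ + w₂ - 4w₃

Set up the augmented matrix [w₁ | w₂ | w₃ | f] and row-reduce.
Back-substitution yields (a₁, a₂, a₃) = (4, 1, -4).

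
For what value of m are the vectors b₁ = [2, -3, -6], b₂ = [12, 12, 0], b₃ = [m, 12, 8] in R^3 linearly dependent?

The vectors are dependent exactly when the determinant of the matrix with rows b₁, b₂, b₃ vanishes.
Expanding, det = 72*m - 384.
Solving 72*m - 384 = 0 yields m = 16/3.

m = 16/3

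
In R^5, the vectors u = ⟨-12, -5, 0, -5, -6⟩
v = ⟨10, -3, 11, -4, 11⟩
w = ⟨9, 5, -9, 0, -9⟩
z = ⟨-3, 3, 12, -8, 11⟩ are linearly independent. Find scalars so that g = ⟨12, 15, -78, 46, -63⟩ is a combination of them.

g = -2u - 3v + w - 3z

Write g = a₁u + … + a₄z and equate components.
The system has the unique solution (a₁, …, a₄) = (-2, -3, 1, -3).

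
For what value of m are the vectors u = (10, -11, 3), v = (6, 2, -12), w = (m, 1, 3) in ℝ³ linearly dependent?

Dependence holds iff the 3×3 matrix [u v w] is singular.
Cofactor expansion gives det = 126*m + 396.
Setting this to zero gives m = -22/7.

m = -22/7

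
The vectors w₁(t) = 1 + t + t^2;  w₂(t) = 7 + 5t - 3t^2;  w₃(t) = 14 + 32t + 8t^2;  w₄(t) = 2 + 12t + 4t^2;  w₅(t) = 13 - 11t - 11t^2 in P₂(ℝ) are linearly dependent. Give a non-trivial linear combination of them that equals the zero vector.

3w₁ + w₂ - w₃ + 2w₄ = 0

Take coordinates with respect to {1, t, t^2}.
Solve the homogeneous system with w₁, w₂, w₃, w₄, w₅ as columns by row-reducing the coefficient matrix.
One solution (up to scaling) is (3, 1, -1, 2, 0).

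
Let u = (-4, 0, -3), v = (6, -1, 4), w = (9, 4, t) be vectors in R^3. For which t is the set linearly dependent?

t = 35/4

Place the vectors as rows of a 3×3 matrix; dependence ⇔ determinant zero.
Cofactor expansion gives det = 4*t - 35.
This vanishes exactly when t = 35/4.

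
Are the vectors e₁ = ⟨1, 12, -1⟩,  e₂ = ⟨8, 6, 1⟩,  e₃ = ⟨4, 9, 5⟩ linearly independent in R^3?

linearly independent

Form the 3×3 matrix with these as columns; its determinant is -459.
A nonzero determinant means the columns are linearly independent.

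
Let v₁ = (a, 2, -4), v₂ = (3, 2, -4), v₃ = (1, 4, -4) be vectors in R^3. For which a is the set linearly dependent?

a = 3

Dependence holds iff the 3×3 matrix [v₁ v₂ v₃] is singular.
Expanding, det = 8*a - 24.
This vanishes exactly when a = 3.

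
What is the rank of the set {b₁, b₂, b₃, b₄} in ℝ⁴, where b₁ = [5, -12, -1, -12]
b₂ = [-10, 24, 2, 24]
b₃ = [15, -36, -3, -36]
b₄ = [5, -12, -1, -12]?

1

Apply Gaussian elimination to the matrix whose rows are b₁, b₂, b₃, b₄.
The echelon form has 1 nonzero row, so the rank is 1.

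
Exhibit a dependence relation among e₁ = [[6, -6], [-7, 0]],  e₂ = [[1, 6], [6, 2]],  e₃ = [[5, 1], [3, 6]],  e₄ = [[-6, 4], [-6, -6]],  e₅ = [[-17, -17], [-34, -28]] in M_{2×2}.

e₁ - 2e₂ - 3e₃ + e₄ - e₅ = 0

Take coordinates with respect to {E₁₁, E₁₂, E₂₁, E₂₂}.
Row-reduce the matrix with e₁, e₂, e₃, e₄, e₅ as columns; the null space gives the coefficients.
The free variable yields coefficients (1, -2, -3, 1, -1) (any nonzero multiple also works).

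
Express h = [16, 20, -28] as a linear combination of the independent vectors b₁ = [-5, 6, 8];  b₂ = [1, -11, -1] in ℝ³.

Solve the system with b₁, b₂ as columns and h as the right-hand side.
Back-substitution yields (a₁, a₂) = (-4, -4).

h = -4b₁ - 4b₂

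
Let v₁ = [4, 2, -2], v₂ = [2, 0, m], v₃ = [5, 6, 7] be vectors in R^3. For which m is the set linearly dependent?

m = -26/7

Place the vectors as rows of a 3×3 matrix; dependence ⇔ determinant zero.
Cofactor expansion gives det = -14*m - 52.
Setting this to zero gives m = -26/7.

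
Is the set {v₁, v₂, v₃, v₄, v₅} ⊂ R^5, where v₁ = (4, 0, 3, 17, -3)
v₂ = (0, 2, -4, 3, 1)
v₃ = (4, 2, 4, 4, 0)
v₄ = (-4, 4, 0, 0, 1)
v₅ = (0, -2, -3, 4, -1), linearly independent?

linearly dependent

Form the 5×5 matrix with these as columns; its determinant is 0.
A zero determinant means the columns are linearly dependent.
Indeed v₁ + v₂ - 2v₃ - v₄ - 3v₅ = 0.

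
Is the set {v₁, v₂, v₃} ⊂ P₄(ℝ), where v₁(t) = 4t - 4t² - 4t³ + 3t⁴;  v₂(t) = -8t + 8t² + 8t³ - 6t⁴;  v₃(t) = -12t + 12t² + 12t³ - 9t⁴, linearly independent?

Take coordinates with respect to the standard basis {1, t, …, t⁴}.
One vector is a scalar multiple of another, so the set is dependent.

linearly dependent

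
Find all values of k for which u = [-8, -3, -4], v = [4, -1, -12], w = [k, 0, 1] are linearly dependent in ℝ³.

k = -5/8

Place the vectors as rows of a 3×3 matrix; dependence ⇔ determinant zero.
The determinant works out to 32*k + 20.
Solving 32*k + 20 = 0 yields k = -5/8.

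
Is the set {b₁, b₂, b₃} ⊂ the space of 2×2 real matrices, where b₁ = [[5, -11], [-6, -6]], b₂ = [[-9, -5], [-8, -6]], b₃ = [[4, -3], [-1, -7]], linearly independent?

Write each element as a coordinate vector in ℝ⁴ using {E₁₁, E₁₂, E₂₁, E₂₂}.
Row-reduce the matrix whose columns are b₁, b₂, b₃.
The reduction yields 3 nonzero rows, so the rank is 3.
Since rank = 3 (the number of vectors), the set is linearly independent.

linearly independent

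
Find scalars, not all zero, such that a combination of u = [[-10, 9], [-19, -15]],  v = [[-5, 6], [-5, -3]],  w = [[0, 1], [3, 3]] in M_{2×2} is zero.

u - 2v + 3w = 0

Write each element as a vector in ℝ⁴ using {E₁₁, E₁₂, E₂₁, E₂₂}.
Set up α₁u + … + α₃w = 0 and solve the homogeneous system.
The free variable yields coefficients (1, -2, 3) (any nonzero multiple also works).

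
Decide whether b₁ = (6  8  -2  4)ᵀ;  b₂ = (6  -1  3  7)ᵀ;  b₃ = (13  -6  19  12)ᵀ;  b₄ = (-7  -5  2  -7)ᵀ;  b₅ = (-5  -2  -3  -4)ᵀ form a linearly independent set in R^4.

There are 5 vectors in a 4-dimensional space, so they cannot be linearly independent.

linearly dependent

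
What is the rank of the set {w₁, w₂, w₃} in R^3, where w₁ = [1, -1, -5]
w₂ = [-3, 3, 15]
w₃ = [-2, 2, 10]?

rank 1

Form the matrix with w₁, w₂, w₃ as columns and reduce.
Exactly 1 pivot survives; hence the rank is 1.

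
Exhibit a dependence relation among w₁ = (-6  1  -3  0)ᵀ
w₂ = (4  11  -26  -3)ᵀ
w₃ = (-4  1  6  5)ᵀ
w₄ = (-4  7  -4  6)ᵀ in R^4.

Write the vectors as columns of a matrix and find a nonzero vector in its null space.
The free variable yields coefficients (0, 1, 3, -2) (any nonzero multiple also works).

w₂ + 3w₃ - 2w₄ = 0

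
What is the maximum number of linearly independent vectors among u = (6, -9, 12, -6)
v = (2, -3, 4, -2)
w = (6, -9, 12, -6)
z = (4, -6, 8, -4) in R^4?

Row-reduce the 4×4 matrix with these as rows.
The echelon form has 1 nonzero row, so the rank is 1.

1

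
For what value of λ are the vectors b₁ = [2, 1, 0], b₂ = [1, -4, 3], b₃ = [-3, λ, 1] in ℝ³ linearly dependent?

λ = -3

Dependence holds iff the 3×3 matrix [b₁ b₂ b₃] is singular.
Expanding, det = -6*λ - 18.
Solving -6*λ - 18 = 0 yields λ = -3.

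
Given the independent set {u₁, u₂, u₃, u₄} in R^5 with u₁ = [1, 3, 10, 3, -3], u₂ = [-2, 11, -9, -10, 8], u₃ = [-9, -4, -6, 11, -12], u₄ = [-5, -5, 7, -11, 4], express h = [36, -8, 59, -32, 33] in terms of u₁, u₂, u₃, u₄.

Set up the augmented matrix [u₁ | u₂ | u₃ | u₄ | h] and row-reduce.
The system has the unique solution (a₁, …, a₄) = (1, -2, -4, 1).

h = u₁ - 2u₂ - 4u₃ + u₄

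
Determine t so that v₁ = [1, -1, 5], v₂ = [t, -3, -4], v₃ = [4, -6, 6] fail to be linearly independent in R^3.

t = 17/12

The vectors are dependent exactly when the determinant of the matrix with rows v₁, v₂, v₃ vanishes.
Cofactor expansion gives det = 34 - 24*t.
This vanishes exactly when t = 17/12.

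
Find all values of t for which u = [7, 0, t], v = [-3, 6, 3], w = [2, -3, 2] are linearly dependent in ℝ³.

t = 49

The vectors are dependent exactly when the determinant of the matrix with rows u, v, w vanishes.
Expanding, det = 147 - 3*t.
Solving 147 - 3*t = 0 yields t = 49.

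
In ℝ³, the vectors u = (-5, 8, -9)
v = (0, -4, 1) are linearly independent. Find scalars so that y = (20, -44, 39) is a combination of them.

y = -4u + 3v

Since u, v are independent, the coefficients expressing y are uniquely determined by a linear system.
The system has the unique solution (c₁, c₂) = (-4, 3).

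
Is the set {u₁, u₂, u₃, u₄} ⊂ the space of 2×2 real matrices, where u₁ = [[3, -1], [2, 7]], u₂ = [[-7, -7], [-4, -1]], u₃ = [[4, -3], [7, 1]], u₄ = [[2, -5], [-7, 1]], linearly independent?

linearly independent

Take coordinates with respect to the standard basis {E₁₁, E₁₂, E₂₁, E₂₂}.
Place the vectors as rows of a 4×4 matrix and reduce to echelon form.
The reduction yields 4 nonzero rows, so the rank is 4.
Since rank = 4 (the number of vectors), the set is linearly independent.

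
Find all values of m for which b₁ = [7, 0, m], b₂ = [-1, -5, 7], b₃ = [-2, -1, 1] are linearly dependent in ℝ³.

The set is linearly dependent precisely when det[b₁; b₂; b₃] = 0.
The determinant works out to 14 - 9*m.
This vanishes exactly when m = 14/9.

m = 14/9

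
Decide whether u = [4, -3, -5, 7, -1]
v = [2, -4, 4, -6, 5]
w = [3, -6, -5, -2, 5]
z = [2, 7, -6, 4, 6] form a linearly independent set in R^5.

Row-reduce the matrix whose columns are u, v, w, z.
The reduction yields 4 nonzero rows, so the rank is 4.
Since rank = 4 (the number of vectors), the set is linearly independent.

linearly independent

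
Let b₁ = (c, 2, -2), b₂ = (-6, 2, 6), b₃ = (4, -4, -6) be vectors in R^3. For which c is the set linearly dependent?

The vectors are dependent exactly when the determinant of the matrix with rows b₁, b₂, b₃ vanishes.
Expanding, det = 12*c - 56.
Setting this to zero gives c = 14/3.

c = 14/3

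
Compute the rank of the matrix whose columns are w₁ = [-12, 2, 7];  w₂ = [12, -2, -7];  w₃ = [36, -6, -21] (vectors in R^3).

Put the 3×3 matrix [w₁|w₂|w₃] into echelon form.
Reduction leaves 1 leading entry, giving rank 1.

rank 1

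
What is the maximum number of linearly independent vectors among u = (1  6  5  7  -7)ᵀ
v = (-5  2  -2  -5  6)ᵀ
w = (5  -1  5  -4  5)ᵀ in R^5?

3

Row-reduce the 3×5 matrix with these as rows.
Exactly 3 pivots survive; hence the rank is 3.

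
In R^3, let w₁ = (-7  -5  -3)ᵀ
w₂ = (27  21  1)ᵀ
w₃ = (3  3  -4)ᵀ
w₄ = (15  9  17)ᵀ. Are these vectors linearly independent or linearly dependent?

linearly dependent

There are 4 vectors in a 3-dimensional space, so they cannot be linearly independent.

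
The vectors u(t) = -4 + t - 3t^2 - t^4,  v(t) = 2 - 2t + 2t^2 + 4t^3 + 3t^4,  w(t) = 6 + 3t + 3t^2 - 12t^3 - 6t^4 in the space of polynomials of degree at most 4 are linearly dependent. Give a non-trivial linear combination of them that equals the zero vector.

3u + 3v + w = 0

Take coordinates with respect to {1, t, …, t^4}.
Row-reduce the matrix with u, v, w as columns; the null space gives the coefficients.
One solution (up to scaling) is (3, 3, 1).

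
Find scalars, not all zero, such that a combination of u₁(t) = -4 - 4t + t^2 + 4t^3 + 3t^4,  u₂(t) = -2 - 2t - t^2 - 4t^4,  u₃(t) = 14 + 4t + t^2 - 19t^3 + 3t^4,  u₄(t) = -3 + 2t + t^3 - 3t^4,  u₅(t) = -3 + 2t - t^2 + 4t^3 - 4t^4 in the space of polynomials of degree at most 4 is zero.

2u₁ + u₃ - u₄ + 3u₅ = 0

Write each element as a vector in ℝ⁵ using {1, t, …, t^4}.
Row-reduce the matrix with u₁, u₂, u₃, u₄, u₅ as columns; the null space gives the coefficients.
The free variable yields coefficients (2, 0, 1, -1, 3) (any nonzero multiple also works).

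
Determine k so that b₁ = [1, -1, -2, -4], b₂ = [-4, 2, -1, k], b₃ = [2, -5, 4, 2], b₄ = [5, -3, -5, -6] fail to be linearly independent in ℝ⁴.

k = -6

The vectors are dependent exactly when the determinant of the matrix with rows b₁, b₂, b₃, b₄ vanishes.
Cofactor expansion gives det = -31*k - 186.
Setting this to zero gives k = -6.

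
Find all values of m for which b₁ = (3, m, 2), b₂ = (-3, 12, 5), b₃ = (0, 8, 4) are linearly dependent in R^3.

The set is linearly dependent precisely when det[b₁; b₂; b₃] = 0.
Expanding, det = 12*m - 24.
Setting this to zero gives m = 2.

m = 2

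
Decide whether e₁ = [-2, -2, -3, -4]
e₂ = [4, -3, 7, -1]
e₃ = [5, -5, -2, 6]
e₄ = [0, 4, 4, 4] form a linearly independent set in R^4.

linearly independent

The matrix [e₁|e₂|e₃|e₄] has determinant -392.
A nonzero determinant means the columns are linearly independent.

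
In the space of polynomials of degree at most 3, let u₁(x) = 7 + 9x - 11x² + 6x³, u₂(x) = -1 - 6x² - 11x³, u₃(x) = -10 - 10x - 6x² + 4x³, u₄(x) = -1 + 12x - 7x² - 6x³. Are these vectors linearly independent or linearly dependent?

Write each element as a coordinate vector in ℝ⁴ using {1, x, …, x³}.
The matrix [u₁|u₂|u₃|u₄] has determinant -26400.
A nonzero determinant means the columns are linearly independent.

linearly independent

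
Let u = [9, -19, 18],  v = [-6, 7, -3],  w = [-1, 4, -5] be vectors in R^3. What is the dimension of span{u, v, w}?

dim = 2

Form the matrix with u, v, w as columns and reduce.
Reduction leaves 2 leading entries, giving rank 2.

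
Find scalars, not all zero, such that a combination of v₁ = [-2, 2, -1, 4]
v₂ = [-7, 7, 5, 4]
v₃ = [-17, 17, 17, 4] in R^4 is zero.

Row-reduce the matrix with v₁, v₂, v₃ as columns; the null space gives the coefficients.
The free variable yields coefficients (2, -3, 1) (any nonzero multiple also works).

2v₁ - 3v₂ + v₃ = 0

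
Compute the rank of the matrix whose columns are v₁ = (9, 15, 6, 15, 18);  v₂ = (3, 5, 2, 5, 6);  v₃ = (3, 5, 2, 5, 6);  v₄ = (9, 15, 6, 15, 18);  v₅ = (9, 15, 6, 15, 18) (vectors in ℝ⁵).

1

Form the matrix with v₁, v₂, v₃, v₄, v₅ as columns and reduce.
Exactly 1 pivot survives; hence the rank is 1.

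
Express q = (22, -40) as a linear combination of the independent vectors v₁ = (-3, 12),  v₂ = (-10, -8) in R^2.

Solve the system with v₁, v₂ as columns and q as the right-hand side.
Back-substitution yields (α₁, α₂) = (-4, -1).

q = -4v₁ - v₂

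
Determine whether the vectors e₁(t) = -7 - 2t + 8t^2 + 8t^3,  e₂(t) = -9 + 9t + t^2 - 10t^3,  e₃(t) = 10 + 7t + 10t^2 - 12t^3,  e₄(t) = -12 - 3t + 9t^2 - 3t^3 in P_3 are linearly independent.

linearly independent

Take coordinates with respect to the standard basis {1, t, …, t^3}.
The matrix [e₁|e₂|e₃|e₄] has determinant 29637.
A nonzero determinant means the columns are linearly independent.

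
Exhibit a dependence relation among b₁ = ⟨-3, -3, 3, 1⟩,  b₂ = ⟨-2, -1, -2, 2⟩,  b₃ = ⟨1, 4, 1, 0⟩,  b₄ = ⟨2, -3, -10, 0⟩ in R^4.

2b₁ - b₂ + 2b₃ + b₄ = 0

Set up α₁b₁ + … + α₄b₄ = 0 and solve the homogeneous system.
The free variable yields coefficients (2, -1, 2, 1) (any nonzero multiple also works).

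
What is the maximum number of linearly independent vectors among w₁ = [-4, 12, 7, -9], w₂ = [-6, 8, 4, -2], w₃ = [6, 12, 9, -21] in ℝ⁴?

Row-reduce the 3×4 matrix with these as rows.
There are 2 pivot columns, so rank = 2.

2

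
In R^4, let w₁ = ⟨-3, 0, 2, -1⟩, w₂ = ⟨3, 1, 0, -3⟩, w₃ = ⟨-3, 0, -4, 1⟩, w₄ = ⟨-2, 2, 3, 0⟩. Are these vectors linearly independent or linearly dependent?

The matrix [w₁|w₂|w₃|w₄] has determinant 142.
A nonzero determinant means the columns are linearly independent.

linearly independent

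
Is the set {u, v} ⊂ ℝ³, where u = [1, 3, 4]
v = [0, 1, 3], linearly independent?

Row-reduce the matrix whose columns are u, v.
The reduction yields 2 nonzero rows, so the rank is 2.
Since rank = 2 (the number of vectors), the set is linearly independent.

linearly independent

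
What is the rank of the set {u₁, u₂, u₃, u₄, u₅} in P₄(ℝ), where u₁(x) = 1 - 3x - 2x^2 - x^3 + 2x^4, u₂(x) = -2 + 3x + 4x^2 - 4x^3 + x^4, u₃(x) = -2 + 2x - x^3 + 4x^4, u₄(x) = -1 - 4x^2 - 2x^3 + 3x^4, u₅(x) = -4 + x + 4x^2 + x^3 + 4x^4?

rank 5

Represent each element by its coordinate vector in ℝ⁵.
Row-reduce the 5×5 matrix with these as rows.
Exactly 5 pivots survive; hence the rank is 5.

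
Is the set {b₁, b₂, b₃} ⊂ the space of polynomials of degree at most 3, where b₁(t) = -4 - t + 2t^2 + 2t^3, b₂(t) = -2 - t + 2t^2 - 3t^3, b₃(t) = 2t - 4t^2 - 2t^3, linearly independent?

Take coordinates with respect to the standard basis {1, t, …, t^3}.
Row-reduce the matrix whose columns are b₁, b₂, b₃.
The reduction yields 3 nonzero rows, so the rank is 3.
Since rank = 3 (the number of vectors), the set is linearly independent.

linearly independent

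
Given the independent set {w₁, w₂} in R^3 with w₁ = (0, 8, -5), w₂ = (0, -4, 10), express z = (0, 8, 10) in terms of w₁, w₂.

z = 2w₁ + 2w₂

Solve the system with w₁, w₂ as columns and z as the right-hand side.
The system has the unique solution (a₁, a₂) = (2, 2).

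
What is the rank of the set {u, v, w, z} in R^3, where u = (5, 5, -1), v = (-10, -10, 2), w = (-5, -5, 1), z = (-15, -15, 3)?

Row-reduce the 4×3 matrix with these as rows.
Exactly 1 pivot survives; hence the rank is 1.
(With 4 elements in a 3-dimensional space the rank is at most 3.)

rank 1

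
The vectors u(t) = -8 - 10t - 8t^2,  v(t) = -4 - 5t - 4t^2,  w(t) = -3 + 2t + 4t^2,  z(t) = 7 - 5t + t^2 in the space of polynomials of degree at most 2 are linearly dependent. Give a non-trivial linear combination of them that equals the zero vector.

Write each element as a vector in ℝ³ using {1, t, t^2}.
Set up α₁u + … + α₄z = 0 and solve the homogeneous system.
A generator of the null space is (1, -2, 0, 0).

u - 2v = 0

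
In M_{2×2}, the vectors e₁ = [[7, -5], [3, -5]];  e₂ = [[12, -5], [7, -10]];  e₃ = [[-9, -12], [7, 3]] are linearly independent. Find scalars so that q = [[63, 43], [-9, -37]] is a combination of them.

Take coordinate vectors relative to {E₁₁, E₁₂, E₂₁, E₂₂}.
Since e₁, e₂, e₃ are independent, the coefficients expressing q are uniquely determined by a linear system.
Back-substitution yields (a₁, a₂, a₃) = (-3, 4, -4).

q = -3e₁ + 4e₂ - 4e₃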